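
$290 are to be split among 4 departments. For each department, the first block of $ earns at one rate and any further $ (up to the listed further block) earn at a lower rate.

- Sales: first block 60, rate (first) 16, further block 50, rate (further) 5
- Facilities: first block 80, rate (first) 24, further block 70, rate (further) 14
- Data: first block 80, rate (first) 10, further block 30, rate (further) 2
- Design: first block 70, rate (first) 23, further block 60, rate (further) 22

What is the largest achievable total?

Rank every tier by rate: Facilities/tier1 24 > Design/tier1 23 > Design/tier2 22 > Sales/tier1 16 > Facilities/tier2 14 > Data/tier1 10 > Sales/tier2 5 > Data/tier2 2.
Fill Facilities tier1 block (80 at 24) ; 210 left.
Design tier1 at 23: fill all 70 ; 140 left.
Design/tier2 (22): +60 ; 80 left.
Fill Sales tier1 block (60 at 16) ; 20 left.
Facilities/tier2: +20 of 70 at 14; pool empty.
Total = 24×80 + 23×70 + 22×60 + 16×60 + 14×20 = 6090.

6090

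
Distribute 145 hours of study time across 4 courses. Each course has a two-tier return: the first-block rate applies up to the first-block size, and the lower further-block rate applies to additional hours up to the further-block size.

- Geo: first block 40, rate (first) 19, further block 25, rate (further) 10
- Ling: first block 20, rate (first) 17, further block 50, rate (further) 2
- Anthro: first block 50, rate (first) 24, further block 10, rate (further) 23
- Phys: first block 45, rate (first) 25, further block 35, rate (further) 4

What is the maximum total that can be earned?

3315

Treat each block as its own option and order by rate: Phys/first 25 > Anthro/first 24 > Anthro/second 23 > Geo/first 19 > Ling/first 17 > Geo/second 10 > Phys/second 4 > Ling/second 2.
Fill Phys first block (45 at 25) ; 100 left.
Anthro/first (24): +50 ; 50 left.
Fill Anthro second block (10 at 23) ; 40 left.
Geo/first (19): +40 ; 0 left.
Total = 25×45 + 24×50 + 23×10 + 19×40 = 3315.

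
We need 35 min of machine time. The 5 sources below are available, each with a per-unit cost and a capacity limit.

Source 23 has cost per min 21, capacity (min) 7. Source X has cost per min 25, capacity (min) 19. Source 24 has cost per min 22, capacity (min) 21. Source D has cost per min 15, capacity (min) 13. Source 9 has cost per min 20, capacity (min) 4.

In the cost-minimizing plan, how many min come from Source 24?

11

Fill from the cheapest source first.
Source D at 15: take all 13 min ; 22 still needed.
Source 9 at 20: take all 4 min ; 18 still needed.
Take 7 from Source 23 at 21 ; need 11 more.
Source 24 (22): take the remaining 11 ; done.
Source X: unused.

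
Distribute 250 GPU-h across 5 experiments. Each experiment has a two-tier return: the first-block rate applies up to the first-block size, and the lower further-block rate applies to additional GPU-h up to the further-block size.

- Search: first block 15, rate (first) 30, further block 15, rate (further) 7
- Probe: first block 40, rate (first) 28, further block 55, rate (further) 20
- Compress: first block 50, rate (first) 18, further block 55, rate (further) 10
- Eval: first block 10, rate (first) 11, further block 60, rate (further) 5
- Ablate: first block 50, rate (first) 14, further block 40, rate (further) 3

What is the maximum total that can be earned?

4680

Rank every tier by rate: Search/tier1 30 > Probe/tier1 28 > Probe/tier2 20 > Compress/tier1 18 > Ablate/tier1 14 > Eval/tier1 11 > Compress/tier2 10 > Search/tier2 7 > Eval/tier2 5 > Ablate/tier2 3.
Search tier1 at 30: fill all 15 — 235 left.
Probe/tier1 (28): +40 — 195 left.
Probe/tier2 (20): +55 — 140 left.
Compress tier1 at 18: fill all 50 — 90 left.
Ablate tier1 at 14: fill all 50 — 40 left.
Fill Eval tier1 block (10 at 11) — 30 left.
30 remain; put them into Compress tier2 at 10.
Total = 30×15 + 28×40 + 20×55 + 18×50 + 14×50 + 11×10 + 10×30 = 4680.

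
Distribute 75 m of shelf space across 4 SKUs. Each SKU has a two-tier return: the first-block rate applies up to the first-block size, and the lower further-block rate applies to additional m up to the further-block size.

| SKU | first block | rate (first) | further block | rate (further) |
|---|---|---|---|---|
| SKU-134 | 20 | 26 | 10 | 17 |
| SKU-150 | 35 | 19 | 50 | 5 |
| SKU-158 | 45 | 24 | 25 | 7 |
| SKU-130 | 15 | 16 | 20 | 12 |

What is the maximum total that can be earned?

Rank every tier by rate: SKU-134/tier1 26 > SKU-158/tier1 24 > SKU-150/tier1 19 > SKU-134/tier2 17 > SKU-130/tier1 16 > SKU-130/tier2 12 > SKU-158/tier2 7 > SKU-150/tier2 5.
SKU-134 tier1 at 26: fill all 20 → 55 left.
SKU-158/tier1 (24): +45 → 10 left.
SKU-150/tier1: +10 of 35 at 19; pool empty.
Total = 26×20 + 24×45 + 19×10 = 1790.

1790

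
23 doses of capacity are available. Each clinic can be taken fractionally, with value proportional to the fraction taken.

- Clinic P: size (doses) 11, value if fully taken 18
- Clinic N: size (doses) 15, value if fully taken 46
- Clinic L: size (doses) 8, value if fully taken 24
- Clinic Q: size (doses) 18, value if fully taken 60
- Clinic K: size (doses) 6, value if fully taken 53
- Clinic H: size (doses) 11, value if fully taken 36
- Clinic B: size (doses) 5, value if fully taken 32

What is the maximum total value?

125

Best value per unit of size first: Clinic K 53/6≈8.83, Clinic B 32/5≈6.4, Clinic Q 60/18≈3.33, Clinic H 36/11≈3.27, Clinic N 46/15≈3.07, Clinic L 24/8≈3, Clinic P 18/11≈1.64.
All 6 doses of Clinic K fit (value 53) ; 17 remain.
Take all of Clinic B (5 doses, value 32) ; 12 doses left.
12 doses left: a 12/18 share of Clinic Q gives 60×12/18 = 40.
Total value = 125.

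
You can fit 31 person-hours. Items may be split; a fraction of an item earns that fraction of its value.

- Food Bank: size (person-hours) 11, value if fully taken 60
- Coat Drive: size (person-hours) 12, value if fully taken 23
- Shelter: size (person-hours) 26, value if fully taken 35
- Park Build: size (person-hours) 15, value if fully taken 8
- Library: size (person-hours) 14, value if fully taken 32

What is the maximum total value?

103.5

Rank by value-to-size ratio: Food Bank 60/11≈5.45, Library 32/14≈2.29, Coat Drive 23/12≈1.92, Shelter 35/26≈1.35, Park Build 8/15≈0.533.
Take all of Food Bank (11 person-hours, value 60) — 20 person-hours left.
All 14 person-hours of Library fit (value 32) — 6 remain.
Only 6 person-hours remain; take 6/12 of Coat Drive for value 23×6/12 = 11.5.
Total value = 103.5.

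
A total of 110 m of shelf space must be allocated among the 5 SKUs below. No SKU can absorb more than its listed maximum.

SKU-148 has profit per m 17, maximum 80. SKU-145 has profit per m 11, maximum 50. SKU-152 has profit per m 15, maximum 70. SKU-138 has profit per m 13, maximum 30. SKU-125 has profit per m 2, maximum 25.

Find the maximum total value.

Order the SKUs by profit per m: SKU-148 17 > SKU-152 15 > SKU-138 13 > SKU-145 11 > SKU-125 2.
SKU-148 takes 80 to reach its cap of 80 → 30 left.
SKU-152 has room for 70 but only 30 remain, so it gets 30.
Total = 17×80 + 15×30 = 1810.

1810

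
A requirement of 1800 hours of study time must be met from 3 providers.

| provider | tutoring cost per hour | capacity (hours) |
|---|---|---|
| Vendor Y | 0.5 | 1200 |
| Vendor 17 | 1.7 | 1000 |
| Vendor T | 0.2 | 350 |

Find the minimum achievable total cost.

Cheapest first:
Vendor T at 0.2: take all 350 hours ; 1450 still needed.
Vendor Y (0.5): use full 1200 ; 250 hours to go.
Take 250 from Vendor 17 at 1.7 to finish.
Cost = 350×0.2 + 1200×0.5 + 250×1.7 = 1095.

1095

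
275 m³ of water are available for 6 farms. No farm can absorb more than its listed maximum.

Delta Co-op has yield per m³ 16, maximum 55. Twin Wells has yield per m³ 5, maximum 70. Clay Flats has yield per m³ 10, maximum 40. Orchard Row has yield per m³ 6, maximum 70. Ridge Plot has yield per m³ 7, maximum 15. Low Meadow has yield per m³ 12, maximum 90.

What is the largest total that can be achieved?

2910

Rank by yield per m³: Delta Co-op 16 > Low Meadow 12 > Clay Flats 10 > Ridge Plot 7 > Orchard Row 6 > Twin Wells 5.
Delta Co-op takes 55 to reach its cap of 55 — 220 left.
Give Low Meadow 90 to hit its cap of 90 — 130 left.
Clay Flats: +40 to 40 (cap) — 90 left.
Ridge Plot: +15 to 15 (cap) — 75 left.
Give Orchard Row 70 to hit its cap of 70 — 5 left.
Only 5 left; Twin Wells takes them to reach 5.
Total = 16×55 + 5×5 + 10×40 + 6×70 + 7×15 + 12×90 = 2910.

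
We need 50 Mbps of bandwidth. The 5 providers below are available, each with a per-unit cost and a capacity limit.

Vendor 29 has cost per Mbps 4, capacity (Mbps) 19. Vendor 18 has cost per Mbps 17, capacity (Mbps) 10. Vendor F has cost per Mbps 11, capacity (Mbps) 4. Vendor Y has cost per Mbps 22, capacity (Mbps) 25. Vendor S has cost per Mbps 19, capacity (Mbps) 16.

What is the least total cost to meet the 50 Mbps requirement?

616

Fill from the cheapest provider first.
Take 19 from Vendor 29 at 4 — need 31 more.
Take 4 from Vendor F at 11 — need 27 more.
Take 10 from Vendor 18 at 17 — need 17 more.
Take 16 from Vendor S at 19 — need 1 more.
Vendor Y at 22: take 1 of its 25 — requirement met.
Cost = 19×4 + 4×11 + 10×17 + 16×19 + 1×22 = 616.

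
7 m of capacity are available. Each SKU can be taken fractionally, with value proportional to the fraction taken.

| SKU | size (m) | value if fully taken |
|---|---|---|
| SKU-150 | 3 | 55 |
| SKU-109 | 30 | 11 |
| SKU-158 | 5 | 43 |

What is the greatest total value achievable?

Rank by value-to-size ratio: SKU-150 55/3≈18.3, SKU-158 43/5≈8.6, SKU-109 11/30≈0.367.
All 3 m of SKU-150 fit (value 55) — 4 remain.
4 m left: a 4/5 share of SKU-158 gives 43×4/5 = 34.4.
Total value = 89.4.

89.4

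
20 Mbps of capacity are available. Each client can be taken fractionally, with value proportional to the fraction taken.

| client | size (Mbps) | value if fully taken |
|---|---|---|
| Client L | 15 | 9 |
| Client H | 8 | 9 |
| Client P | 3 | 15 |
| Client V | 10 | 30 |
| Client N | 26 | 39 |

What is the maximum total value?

55.5

Best value per unit of size first: Client P 15/3≈5, Client V 30/10≈3, Client N 39/26≈1.5, Client H 9/8≈1.12, Client L 9/15≈0.6.
Take all of Client P (3 Mbps, value 15) → 17 Mbps left.
Take all of Client V (10 Mbps, value 30) → 7 Mbps left.
Fill the last 7 Mbps with part of Client N: 7/26 of it earns 10.5.
Total value = 55.5.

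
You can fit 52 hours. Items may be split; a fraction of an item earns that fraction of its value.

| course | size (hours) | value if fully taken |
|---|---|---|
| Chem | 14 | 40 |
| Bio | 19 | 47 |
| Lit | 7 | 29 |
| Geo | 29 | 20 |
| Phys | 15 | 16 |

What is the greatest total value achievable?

128.8

Sort by value density: Lit 29/7≈4.14, Chem 40/14≈2.86, Bio 47/19≈2.47, Phys 16/15≈1.07, Geo 20/29≈0.69.
All 7 hours of Lit fit (value 29) — 45 remain.
All 14 hours of Chem fit (value 40) — 31 remain.
Bio: take in full, 19 hours for value 47 — 12 left.
12 hours left: a 12/15 share of Phys gives 16×12/15 = 12.8.
Total value = 128.8.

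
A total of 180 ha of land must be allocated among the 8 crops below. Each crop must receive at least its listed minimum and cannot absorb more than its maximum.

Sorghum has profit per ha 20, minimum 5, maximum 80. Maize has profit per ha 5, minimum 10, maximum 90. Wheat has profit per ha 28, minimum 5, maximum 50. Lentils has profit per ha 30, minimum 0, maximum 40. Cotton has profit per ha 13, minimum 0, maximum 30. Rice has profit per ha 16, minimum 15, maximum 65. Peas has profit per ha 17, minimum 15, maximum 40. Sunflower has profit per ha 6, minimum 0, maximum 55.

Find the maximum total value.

4145

Meeting every minimum uses 5+10+5+0+0+15+15+0 = 50 ha, leaving 130.
Highest profit per ha first: Lentils 30 > Wheat 28 > Sorghum 20 > Peas 17 > Rice 16 > Cotton 13 > Sunflower 6 > Maize 5.
Lentils takes 40 more to reach its cap of 40 — 90 left.
Wheat: +45 to 50 (cap) — 45 left.
Only 45 left; Sorghum takes them to reach 50.
Total = 20×50 + 5×10 + 28×50 + 30×40 + 16×15 + 17×15 = 4145.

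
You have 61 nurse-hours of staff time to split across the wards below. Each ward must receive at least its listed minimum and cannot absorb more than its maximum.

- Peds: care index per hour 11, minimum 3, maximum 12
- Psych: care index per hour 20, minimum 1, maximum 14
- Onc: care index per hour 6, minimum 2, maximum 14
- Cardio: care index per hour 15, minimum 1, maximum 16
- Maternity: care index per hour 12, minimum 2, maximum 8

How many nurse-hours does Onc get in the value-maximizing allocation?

Meeting every minimum uses 3+1+2+1+2 = 9 nurse-hours, leaving 52.
Rank by care index per hour: Psych 20 > Cardio 15 > Maternity 12 > Peds 11 > Onc 6.
Psych takes 13 more to reach its cap of 14 → 39 left.
Cardio: +15 to 16 (cap) → 24 left.
Maternity: +6 to 8 (cap) → 18 left.
Give Peds 9 more to hit its cap of 12 → 9 left.
Onc has room for 12 more but only 9 remain, so it gets 11.

11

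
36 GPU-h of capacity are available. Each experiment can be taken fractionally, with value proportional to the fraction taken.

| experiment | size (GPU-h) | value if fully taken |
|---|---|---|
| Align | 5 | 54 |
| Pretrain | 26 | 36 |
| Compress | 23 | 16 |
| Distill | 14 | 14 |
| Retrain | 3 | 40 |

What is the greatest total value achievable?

Sort by value density: Retrain 40/3≈13.3, Align 54/5≈10.8, Pretrain 36/26≈1.38, Distill 14/14≈1, Compress 16/23≈0.696.
Retrain: take in full, 3 GPU-h for value 40 — 33 left.
All 5 GPU-h of Align fit (value 54) — 28 remain.
All 26 GPU-h of Pretrain fit (value 36) — 2 remain.
2 GPU-h left: a 2/14 share of Distill gives 14×2/14 = 2.
Total value = 132.

132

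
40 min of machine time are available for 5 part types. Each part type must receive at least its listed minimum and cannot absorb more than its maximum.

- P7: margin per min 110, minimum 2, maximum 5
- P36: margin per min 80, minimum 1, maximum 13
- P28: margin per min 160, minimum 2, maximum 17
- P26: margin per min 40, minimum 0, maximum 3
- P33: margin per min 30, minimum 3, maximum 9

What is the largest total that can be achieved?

Meeting every minimum uses 2+1+2+0+3 = 8 min, leaving 32.
Highest margin per min first: P28 160 > P7 110 > P36 80 > P26 40 > P33 30.
P28: +15 to 17 (cap) — 17 left.
P7 takes 3 more to reach its cap of 5 — 14 left.
P36 takes 12 more to reach its cap of 13 — 2 left.
P26: +2 (room for 3) → 2. Pool exhausted.
Total = 110×5 + 80×13 + 160×17 + 40×2 + 30×3 = 4480.

4480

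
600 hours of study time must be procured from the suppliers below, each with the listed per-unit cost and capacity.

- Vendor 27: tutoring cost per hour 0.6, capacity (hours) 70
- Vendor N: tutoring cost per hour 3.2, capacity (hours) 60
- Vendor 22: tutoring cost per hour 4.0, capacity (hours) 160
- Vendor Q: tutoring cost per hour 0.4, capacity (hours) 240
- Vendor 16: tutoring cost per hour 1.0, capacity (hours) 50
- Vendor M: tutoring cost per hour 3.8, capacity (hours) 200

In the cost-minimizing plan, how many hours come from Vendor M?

180

Use suppliers in increasing cost order.
Vendor Q at 0.4: take all 240 hours ; 360 still needed.
Vendor 27 at 0.6: take all 70 hours ; 290 still needed.
Take 50 from Vendor 16 at 1.0 ; need 240 more.
Take 60 from Vendor N at 3.2 ; need 180 more.
Take 180 from Vendor M at 3.8 to finish.
Vendor 22: unused.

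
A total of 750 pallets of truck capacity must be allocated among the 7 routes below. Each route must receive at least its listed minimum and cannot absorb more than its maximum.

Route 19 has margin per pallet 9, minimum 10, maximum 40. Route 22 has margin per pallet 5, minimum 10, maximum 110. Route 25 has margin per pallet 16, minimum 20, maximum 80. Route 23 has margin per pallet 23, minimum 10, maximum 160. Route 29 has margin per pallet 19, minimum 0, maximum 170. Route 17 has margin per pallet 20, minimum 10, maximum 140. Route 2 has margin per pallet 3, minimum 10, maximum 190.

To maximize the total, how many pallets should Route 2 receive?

Meeting every minimum uses 10+10+20+10+0+10+10 = 70 pallets, leaving 680.
Rank by margin per pallet: Route 23 23 > Route 17 20 > Route 29 19 > Route 25 16 > Route 19 9 > Route 22 5 > Route 2 3.
Give Route 23 150 more to hit its cap of 160 — 530 left.
Give Route 17 130 more to hit its cap of 140 — 400 left.
Route 29 takes 170 more to reach its cap of 170 — 230 left.
Give Route 25 60 more to hit its cap of 80 — 170 left.
Give Route 19 30 more to hit its cap of 40 — 140 left.
Give Route 22 100 more to hit its cap of 110 — 40 left.
Route 2 has room for 180 more but only 40 remain, so it gets 50.

50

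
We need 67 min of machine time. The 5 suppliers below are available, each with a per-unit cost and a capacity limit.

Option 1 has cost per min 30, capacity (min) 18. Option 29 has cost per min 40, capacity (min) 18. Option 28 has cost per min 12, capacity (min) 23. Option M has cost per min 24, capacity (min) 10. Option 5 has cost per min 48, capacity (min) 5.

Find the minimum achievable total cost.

1696

Use suppliers in increasing cost order.
Take 23 from Option 28 at 12 ; need 44 more.
Take 10 from Option M at 24 ; need 34 more.
Option 1 at 30: take all 18 min ; 16 still needed.
Take 16 from Option 29 at 40 to finish.
Option 5: unused.
Cost = 23×12 + 10×24 + 18×30 + 16×40 = 1696.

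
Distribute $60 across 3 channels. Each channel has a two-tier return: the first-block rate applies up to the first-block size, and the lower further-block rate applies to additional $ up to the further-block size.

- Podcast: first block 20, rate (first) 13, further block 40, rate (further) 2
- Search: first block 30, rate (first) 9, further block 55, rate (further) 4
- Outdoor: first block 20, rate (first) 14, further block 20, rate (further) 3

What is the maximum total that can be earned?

720

Order all 6 blocks by rate: Outdoor/tier1 14 > Podcast/tier1 13 > Search/tier1 9 > Search/tier2 4 > Outdoor/tier2 3 > Podcast/tier2 2.
Outdoor/tier1 (14): +20 — 40 left.
Podcast/tier1 (13): +20 — 20 left.
Search tier1 at 9: only 20 left, fill 20.
Total = 14×20 + 13×20 + 9×20 = 720.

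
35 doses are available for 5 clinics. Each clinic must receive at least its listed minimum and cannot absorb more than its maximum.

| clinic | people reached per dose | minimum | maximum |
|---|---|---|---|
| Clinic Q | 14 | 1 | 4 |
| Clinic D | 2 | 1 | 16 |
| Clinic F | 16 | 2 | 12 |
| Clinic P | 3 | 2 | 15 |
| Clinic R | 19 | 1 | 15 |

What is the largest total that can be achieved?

Meeting every minimum uses 1+1+2+2+1 = 7 doses, leaving 28.
Rank by people reached per dose: Clinic R 19 > Clinic F 16 > Clinic Q 14 > Clinic P 3 > Clinic D 2.
Give Clinic R 14 more to hit its cap of 15 — 14 left.
Clinic F: +10 to 12 (cap) — 4 left.
Clinic Q: +3 to 4 (cap) — 1 left.
Clinic P: +1 (room for 13) → 3. Pool exhausted.
Total = 14×4 + 2×1 + 16×12 + 3×3 + 19×15 = 544.

544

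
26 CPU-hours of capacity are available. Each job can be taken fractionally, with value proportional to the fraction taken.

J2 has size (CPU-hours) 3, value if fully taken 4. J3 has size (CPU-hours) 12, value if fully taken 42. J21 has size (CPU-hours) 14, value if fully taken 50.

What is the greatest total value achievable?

Best value per unit of size first: J21 50/14≈3.57, J3 42/12≈3.5, J2 4/3≈1.33.
J21: take in full, 14 CPU-hours for value 50 → 12 left.
J3: take in full, 12 CPU-hours for value 42 → 0 left.
Total value = 92.

92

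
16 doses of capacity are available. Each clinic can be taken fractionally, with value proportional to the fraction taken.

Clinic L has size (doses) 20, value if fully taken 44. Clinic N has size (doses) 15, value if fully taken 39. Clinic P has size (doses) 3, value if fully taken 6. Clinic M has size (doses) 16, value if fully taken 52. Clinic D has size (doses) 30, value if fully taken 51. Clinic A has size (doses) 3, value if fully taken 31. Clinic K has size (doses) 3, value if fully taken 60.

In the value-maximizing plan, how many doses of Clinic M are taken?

10

Sort by value density: Clinic K 60/3≈20, Clinic A 31/3≈10.3, Clinic M 52/16≈3.25, Clinic N 39/15≈2.6, Clinic L 44/20≈2.2, Clinic P 6/3≈2, Clinic D 51/30≈1.7.
Clinic K: take in full, 3 doses for value 60 — 13 left.
All 3 doses of Clinic A fit (value 31) — 10 remain.
Fill the last 10 doses with part of Clinic M: 10/16 of it earns 32.5.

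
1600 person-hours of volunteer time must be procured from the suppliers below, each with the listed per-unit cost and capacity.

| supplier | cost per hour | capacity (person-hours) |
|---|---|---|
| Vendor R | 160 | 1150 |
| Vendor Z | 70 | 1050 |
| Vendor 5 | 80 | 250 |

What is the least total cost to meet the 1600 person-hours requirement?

Cheapest first:
Vendor Z (70): use full 1050 → 550 person-hours to go.
Vendor 5 at 80: take all 250 person-hours → 300 still needed.
Vendor R (160): take the remaining 300 → done.
Cost = 1050×70 + 250×80 + 300×160 = 141500.

141500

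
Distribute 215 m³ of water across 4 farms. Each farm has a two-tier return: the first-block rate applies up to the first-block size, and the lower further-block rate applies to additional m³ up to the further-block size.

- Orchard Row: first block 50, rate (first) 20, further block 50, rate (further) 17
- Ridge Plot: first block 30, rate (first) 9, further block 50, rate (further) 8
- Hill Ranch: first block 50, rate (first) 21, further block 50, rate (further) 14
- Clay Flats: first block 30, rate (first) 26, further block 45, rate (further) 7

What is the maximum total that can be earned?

Order all 8 blocks by rate: Clay Flats/T1 26 > Hill Ranch/T1 21 > Orchard Row/T1 20 > Orchard Row/T2 17 > Hill Ranch/T2 14 > Ridge Plot/T1 9 > Ridge Plot/T2 8 > Clay Flats/T2 7.
Clay Flats/T1 (26): +30 — 185 left.
Hill Ranch/T1 (21): +50 — 135 left.
Orchard Row/T1 (20): +50 — 85 left.
Orchard Row T2 at 17: fill all 50 — 35 left.
Hill Ranch/T2: +35 of 50 at 14; pool empty.
Total = 26×30 + 21×50 + 20×50 + 17×50 + 14×35 = 4170.

4170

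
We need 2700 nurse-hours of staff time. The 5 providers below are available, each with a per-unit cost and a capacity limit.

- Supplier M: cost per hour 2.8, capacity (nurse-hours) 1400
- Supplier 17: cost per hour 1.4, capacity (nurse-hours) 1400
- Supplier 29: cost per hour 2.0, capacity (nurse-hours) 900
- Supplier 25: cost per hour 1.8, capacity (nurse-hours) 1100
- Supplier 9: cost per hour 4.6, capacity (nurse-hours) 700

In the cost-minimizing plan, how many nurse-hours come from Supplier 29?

Fill from the cheapest provider first.
Supplier 17 (1.4): use full 1400 → 1300 nurse-hours to go.
Supplier 25 at 1.8: take all 1100 nurse-hours → 200 still needed.
Supplier 29 at 2.0: take 200 of its 900 → requirement met.
Supplier M, Supplier 9: unused.

200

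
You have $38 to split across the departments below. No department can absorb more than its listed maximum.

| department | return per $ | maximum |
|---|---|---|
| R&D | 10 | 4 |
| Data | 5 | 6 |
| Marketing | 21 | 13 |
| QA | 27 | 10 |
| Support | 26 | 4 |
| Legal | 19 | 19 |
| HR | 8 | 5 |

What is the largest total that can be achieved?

856

Order the departments by return per $: QA 27 > Support 26 > Marketing 21 > Legal 19 > R&D 10 > HR 8 > Data 5.
QA takes 10 to reach its cap of 10 → 28 left.
Support takes 4 to reach its cap of 4 → 24 left.
Marketing takes 13 to reach its cap of 13 → 11 left.
Legal has room for 19 but only 11 remain, so it gets 11.
Total = 21×13 + 27×10 + 26×4 + 19×11 = 856.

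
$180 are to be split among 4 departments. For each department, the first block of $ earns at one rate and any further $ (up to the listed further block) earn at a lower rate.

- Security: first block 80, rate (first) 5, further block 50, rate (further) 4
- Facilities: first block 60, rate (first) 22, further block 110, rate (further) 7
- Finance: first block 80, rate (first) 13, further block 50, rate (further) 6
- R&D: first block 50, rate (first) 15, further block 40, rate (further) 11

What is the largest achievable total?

2980

Treat each block as its own option and order by rate: Facilities/first 22 > R&D/first 15 > Finance/first 13 > R&D/second 11 > Facilities/second 7 > Finance/second 6 > Security/first 5 > Security/second 4.
Facilities/first (22): +60 ; 120 left.
Fill R&D first block (50 at 15) ; 70 left.
70 remain; put them into Finance first at 13.
Total = 22×60 + 15×50 + 13×70 = 2980.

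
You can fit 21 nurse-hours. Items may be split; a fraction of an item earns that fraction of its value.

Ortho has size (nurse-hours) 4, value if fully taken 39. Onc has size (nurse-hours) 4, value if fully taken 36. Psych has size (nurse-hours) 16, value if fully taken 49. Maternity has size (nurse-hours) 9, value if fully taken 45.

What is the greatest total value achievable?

Best value per unit of size first: Ortho 39/4≈9.75, Onc 36/4≈9, Maternity 45/9≈5, Psych 49/16≈3.06.
All 4 nurse-hours of Ortho fit (value 39) — 17 remain.
Take all of Onc (4 nurse-hours, value 36) — 13 nurse-hours left.
Maternity: take in full, 9 nurse-hours for value 45 — 4 left.
Only 4 nurse-hours remain; take 4/16 of Psych for value 49×4/16 = 12.25.
Total value = 132.25.

132.25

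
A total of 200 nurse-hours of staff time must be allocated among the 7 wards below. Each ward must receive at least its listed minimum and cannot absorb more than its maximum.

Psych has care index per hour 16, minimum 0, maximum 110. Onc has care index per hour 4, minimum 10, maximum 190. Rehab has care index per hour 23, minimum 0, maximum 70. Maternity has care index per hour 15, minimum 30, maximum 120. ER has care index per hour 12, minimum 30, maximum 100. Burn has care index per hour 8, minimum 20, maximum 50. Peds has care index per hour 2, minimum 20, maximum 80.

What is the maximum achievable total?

2980

Meeting every minimum uses 0+10+0+30+30+20+20 = 110 nurse-hours, leaving 90.
Highest care index per hour first: Rehab 23 > Psych 16 > Maternity 15 > ER 12 > Burn 8 > Onc 4 > Peds 2.
Give Rehab 70 more to hit its cap of 70 — 20 left.
Psych has room for 110 more but only 20 remain, so it gets 20.
Total = 16×20 + 4×10 + 23×70 + 15×30 + 12×30 + 8×20 + 2×20 = 2980.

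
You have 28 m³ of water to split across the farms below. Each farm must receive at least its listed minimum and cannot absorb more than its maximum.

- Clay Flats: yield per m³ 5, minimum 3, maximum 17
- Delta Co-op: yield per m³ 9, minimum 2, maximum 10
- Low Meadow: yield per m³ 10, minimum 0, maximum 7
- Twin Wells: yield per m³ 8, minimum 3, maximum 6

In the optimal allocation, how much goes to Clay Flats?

5

Meeting every minimum uses 3+2+0+3 = 8 m³, leaving 20.
Highest yield per m³ first: Low Meadow 10 > Delta Co-op 9 > Twin Wells 8 > Clay Flats 5.
Low Meadow takes 7 more to reach its cap of 7 — 13 left.
Give Delta Co-op 8 more to hit its cap of 10 — 5 left.
Twin Wells takes 3 more to reach its cap of 6 — 2 left.
Clay Flats: +2 (room for 14) → 5. Pool exhausted.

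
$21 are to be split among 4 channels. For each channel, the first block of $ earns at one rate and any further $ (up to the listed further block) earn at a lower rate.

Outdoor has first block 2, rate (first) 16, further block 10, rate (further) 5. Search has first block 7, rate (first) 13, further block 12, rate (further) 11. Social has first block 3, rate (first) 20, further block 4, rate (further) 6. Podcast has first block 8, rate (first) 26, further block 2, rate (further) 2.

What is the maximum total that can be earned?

Rank every tier by rate: Podcast/T1 26 > Social/T1 20 > Outdoor/T1 16 > Search/T1 13 > Search/T2 11 > Social/T2 6 > Outdoor/T2 5 > Podcast/T2 2.
Podcast T1 at 26: fill all 8 → 13 left.
Social T1 at 20: fill all 3 → 10 left.
Outdoor/T1 (16): +2 → 8 left.
Fill Search T1 block (7 at 13) → 1 left.
1 remain; put them into Search T2 at 11.
Total = 26×8 + 20×3 + 16×2 + 13×7 + 11×1 = 402.

402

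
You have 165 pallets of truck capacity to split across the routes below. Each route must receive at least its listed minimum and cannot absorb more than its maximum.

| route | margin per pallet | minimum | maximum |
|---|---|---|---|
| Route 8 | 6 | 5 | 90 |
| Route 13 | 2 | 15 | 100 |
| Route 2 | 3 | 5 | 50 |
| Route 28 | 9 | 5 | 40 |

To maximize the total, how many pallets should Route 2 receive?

20

Meeting every minimum uses 5+15+5+5 = 30 pallets, leaving 135.
Rank by margin per pallet: Route 28 9 > Route 8 6 > Route 2 3 > Route 13 2.
Give Route 28 35 more to hit its cap of 40 ; 100 left.
Give Route 8 85 more to hit its cap of 90 ; 15 left.
Route 2: +15 (room for 45) → 20. Pool exhausted.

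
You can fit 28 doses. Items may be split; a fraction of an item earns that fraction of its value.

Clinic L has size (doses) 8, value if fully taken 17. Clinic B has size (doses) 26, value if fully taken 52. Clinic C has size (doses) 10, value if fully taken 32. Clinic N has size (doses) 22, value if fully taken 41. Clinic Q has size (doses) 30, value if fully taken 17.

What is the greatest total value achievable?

Best value per unit of size first: Clinic C 32/10≈3.2, Clinic L 17/8≈2.12, Clinic B 52/26≈2, Clinic N 41/22≈1.86, Clinic Q 17/30≈0.567.
Clinic C: take in full, 10 doses for value 32 — 18 left.
Clinic L: take in full, 8 doses for value 17 — 10 left.
Fill the last 10 doses with part of Clinic B: 10/26 of it earns 20.
Total value = 69.

69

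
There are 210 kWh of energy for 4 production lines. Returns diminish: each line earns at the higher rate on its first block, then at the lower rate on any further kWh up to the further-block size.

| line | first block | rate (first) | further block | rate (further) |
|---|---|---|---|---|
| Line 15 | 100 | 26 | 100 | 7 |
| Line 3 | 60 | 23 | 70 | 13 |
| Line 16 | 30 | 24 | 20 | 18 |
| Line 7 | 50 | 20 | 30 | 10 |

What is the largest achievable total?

Treat each block as its own option and order by rate: Line 15/tier1 26 > Line 16/tier1 24 > Line 3/tier1 23 > Line 7/tier1 20 > Line 16/tier2 18 > Line 3/tier2 13 > Line 7/tier2 10 > Line 15/tier2 7.
Fill Line 15 tier1 block (100 at 26) ; 110 left.
Line 16/tier1 (24): +30 ; 80 left.
Line 3/tier1 (23): +60 ; 20 left.
Line 7 tier1 at 20: only 20 left, fill 20.
Total = 26×100 + 24×30 + 23×60 + 20×20 = 5100.

5100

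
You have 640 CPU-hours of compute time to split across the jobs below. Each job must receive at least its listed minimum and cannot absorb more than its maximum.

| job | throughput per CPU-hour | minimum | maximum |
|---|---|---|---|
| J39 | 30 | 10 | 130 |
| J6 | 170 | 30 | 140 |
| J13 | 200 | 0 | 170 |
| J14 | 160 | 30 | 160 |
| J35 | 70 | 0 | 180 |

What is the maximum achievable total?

Meeting every minimum uses 10+30+0+30+0 = 70 CPU-hours, leaving 570.
Order the jobs by throughput per CPU-hour: J13 200 > J6 170 > J14 160 > J35 70 > J39 30.
Give J13 170 more to hit its cap of 170 — 400 left.
J6 takes 110 more to reach its cap of 140 — 290 left.
J14: +130 to 160 (cap) — 160 left.
J35 has room for 180 more but only 160 remain, so it gets 160.
Total = 30×10 + 170×140 + 200×170 + 160×160 + 70×160 = 94900.

94900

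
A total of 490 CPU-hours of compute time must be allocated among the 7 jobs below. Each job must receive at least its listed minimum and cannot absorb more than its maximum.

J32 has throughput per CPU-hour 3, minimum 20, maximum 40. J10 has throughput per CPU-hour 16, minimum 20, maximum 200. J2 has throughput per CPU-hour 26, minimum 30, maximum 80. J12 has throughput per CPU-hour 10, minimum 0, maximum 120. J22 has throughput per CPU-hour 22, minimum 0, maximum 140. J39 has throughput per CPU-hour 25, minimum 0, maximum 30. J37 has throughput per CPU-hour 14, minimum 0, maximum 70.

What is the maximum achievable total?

9450

Meeting every minimum uses 20+20+30+0+0+0+0 = 70 CPU-hours, leaving 420.
Order the jobs by throughput per CPU-hour: J2 26 > J39 25 > J22 22 > J10 16 > J37 14 > J12 10 > J32 3.
J2: +50 to 80 (cap) ; 370 left.
Give J39 30 more to hit its cap of 30 ; 340 left.
J22: +140 to 140 (cap) ; 200 left.
J10: +180 to 200 (cap) ; 20 left.
Only 20 left; J37 takes them to reach 20.
Total = 3×20 + 16×200 + 26×80 + 22×140 + 25×30 + 14×20 = 9450.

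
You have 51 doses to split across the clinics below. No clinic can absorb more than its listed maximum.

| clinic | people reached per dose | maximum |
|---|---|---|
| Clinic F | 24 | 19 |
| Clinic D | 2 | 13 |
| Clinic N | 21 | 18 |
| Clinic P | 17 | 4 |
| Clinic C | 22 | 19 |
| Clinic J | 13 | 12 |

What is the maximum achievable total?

1147

Order the clinics by people reached per dose: Clinic F 24 > Clinic C 22 > Clinic N 21 > Clinic P 17 > Clinic J 13 > Clinic D 2.
Clinic F: +19 to 19 (cap) ; 32 left.
Clinic C takes 19 to reach its cap of 19 ; 13 left.
Clinic N: +13 (room for 18) → 13. Pool exhausted.
Total = 24×19 + 21×13 + 22×19 = 1147.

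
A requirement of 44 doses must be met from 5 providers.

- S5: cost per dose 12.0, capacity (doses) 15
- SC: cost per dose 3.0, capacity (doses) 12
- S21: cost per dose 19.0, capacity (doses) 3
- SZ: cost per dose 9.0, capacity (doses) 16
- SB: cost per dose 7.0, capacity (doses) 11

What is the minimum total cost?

Cheapest first:
SC (3.0): use full 12 → 32 doses to go.
Take 11 from SB at 7.0 → need 21 more.
Take 16 from SZ at 9.0 → need 5 more.
Take 5 from S5 at 12.0 to finish.
S21: unused.
Cost = 12×3.0 + 11×7.0 + 16×9.0 + 5×12.0 = 317.

317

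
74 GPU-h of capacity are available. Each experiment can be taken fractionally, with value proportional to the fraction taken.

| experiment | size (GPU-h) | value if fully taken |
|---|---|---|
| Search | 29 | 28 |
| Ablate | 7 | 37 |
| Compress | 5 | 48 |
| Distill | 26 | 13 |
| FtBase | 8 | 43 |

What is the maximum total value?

Sort by value density: Compress 48/5≈9.6, FtBase 43/8≈5.38, Ablate 37/7≈5.29, Search 28/29≈0.966, Distill 13/26≈0.5.
Take all of Compress (5 GPU-h, value 48) → 69 GPU-h left.
All 8 GPU-h of FtBase fit (value 43) → 61 remain.
Take all of Ablate (7 GPU-h, value 37) → 54 GPU-h left.
Take all of Search (29 GPU-h, value 28) → 25 GPU-h left.
Fill the last 25 GPU-h with part of Distill: 25/26 of it earns 12.5.
Total value = 168.5.

168.5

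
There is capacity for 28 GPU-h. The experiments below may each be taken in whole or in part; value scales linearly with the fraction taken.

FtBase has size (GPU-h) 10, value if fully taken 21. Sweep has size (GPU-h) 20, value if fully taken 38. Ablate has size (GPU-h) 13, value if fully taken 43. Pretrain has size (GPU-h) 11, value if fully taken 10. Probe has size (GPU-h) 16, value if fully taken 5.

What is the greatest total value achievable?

73.5

Sort by value density: Ablate 43/13≈3.31, FtBase 21/10≈2.1, Sweep 38/20≈1.9, Pretrain 10/11≈0.909, Probe 5/16≈0.312.
Take all of Ablate (13 GPU-h, value 43) — 15 GPU-h left.
FtBase: take in full, 10 GPU-h for value 21 — 5 left.
5 GPU-h left: a 5/20 share of Sweep gives 38×5/20 = 9.5.
Total value = 73.5.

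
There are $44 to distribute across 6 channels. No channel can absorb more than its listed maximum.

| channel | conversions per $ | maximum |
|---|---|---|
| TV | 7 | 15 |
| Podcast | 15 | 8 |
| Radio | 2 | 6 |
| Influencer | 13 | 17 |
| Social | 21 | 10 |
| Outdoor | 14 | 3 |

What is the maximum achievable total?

Highest conversions per $ first: Social 21 > Podcast 15 > Outdoor 14 > Influencer 13 > TV 7 > Radio 2.
Give Social 10 to hit its cap of 10 — 34 left.
Podcast: +8 to 8 (cap) — 26 left.
Give Outdoor 3 to hit its cap of 3 — 23 left.
Give Influencer 17 to hit its cap of 17 — 6 left.
TV: +6 (room for 15) → 6. Pool exhausted.
Total = 7×6 + 15×8 + 13×17 + 21×10 + 14×3 = 635.

635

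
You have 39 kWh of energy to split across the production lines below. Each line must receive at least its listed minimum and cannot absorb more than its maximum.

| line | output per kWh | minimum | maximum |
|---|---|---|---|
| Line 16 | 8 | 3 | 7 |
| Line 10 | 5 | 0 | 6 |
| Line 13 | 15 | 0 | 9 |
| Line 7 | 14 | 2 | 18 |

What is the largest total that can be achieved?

Meeting every minimum uses 3+0+0+2 = 5 kWh, leaving 34.
Highest output per kWh first: Line 13 15 > Line 7 14 > Line 16 8 > Line 10 5.
Give Line 13 9 more to hit its cap of 9 → 25 left.
Line 7: +16 to 18 (cap) → 9 left.
Line 16 takes 4 more to reach its cap of 7 → 5 left.
Line 10 has room for 6 more but only 5 remain, so it gets 5.
Total = 8×7 + 5×5 + 15×9 + 14×18 = 468.

468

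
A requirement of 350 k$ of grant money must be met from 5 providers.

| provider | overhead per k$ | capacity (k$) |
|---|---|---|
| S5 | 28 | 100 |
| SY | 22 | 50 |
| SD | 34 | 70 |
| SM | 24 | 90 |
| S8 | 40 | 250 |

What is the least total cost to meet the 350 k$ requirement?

10040

Fill from the cheapest provider first.
Take 50 from SY at 22 ; need 300 more.
SM at 24: take all 90 k$ ; 210 still needed.
Take 100 from S5 at 28 ; need 110 more.
Take 70 from SD at 34 ; need 40 more.
S8 at 40: take 40 of its 250 ; requirement met.
Cost = 50×22 + 90×24 + 100×28 + 70×34 + 40×40 = 10040.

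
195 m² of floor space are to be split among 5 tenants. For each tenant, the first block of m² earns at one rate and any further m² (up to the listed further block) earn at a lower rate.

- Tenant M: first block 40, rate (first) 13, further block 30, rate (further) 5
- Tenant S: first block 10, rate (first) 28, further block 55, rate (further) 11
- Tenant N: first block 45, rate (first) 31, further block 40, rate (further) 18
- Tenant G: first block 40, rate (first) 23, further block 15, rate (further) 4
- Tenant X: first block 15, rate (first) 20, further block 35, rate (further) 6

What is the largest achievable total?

4190

Rank every tier by rate: Tenant N/first 31 > Tenant S/first 28 > Tenant G/first 23 > Tenant X/first 20 > Tenant N/second 18 > Tenant M/first 13 > Tenant S/second 11 > Tenant X/second 6 > Tenant M/second 5 > Tenant G/second 4.
Tenant N first at 31: fill all 45 ; 150 left.
Tenant S/first (28): +10 ; 140 left.
Tenant G/first (23): +40 ; 100 left.
Tenant X/first (20): +15 ; 85 left.
Fill Tenant N second block (40 at 18) ; 45 left.
Tenant M first at 13: fill all 40 ; 5 left.
5 remain; put them into Tenant S second at 11.
Total = 31×45 + 28×10 + 23×40 + 20×15 + 18×40 + 13×40 + 11×5 = 4190.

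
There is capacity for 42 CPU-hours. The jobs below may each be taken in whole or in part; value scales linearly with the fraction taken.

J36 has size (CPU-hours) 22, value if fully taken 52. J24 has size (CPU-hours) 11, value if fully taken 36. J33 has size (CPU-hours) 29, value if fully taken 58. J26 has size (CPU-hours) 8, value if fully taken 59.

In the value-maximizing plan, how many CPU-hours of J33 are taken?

Best value per unit of size first: J26 59/8≈7.38, J24 36/11≈3.27, J36 52/22≈2.36, J33 58/29≈2.
Take all of J26 (8 CPU-hours, value 59) — 34 CPU-hours left.
Take all of J24 (11 CPU-hours, value 36) — 23 CPU-hours left.
Take all of J36 (22 CPU-hours, value 52) — 1 CPU-hours left.
Fill the last 1 CPU-hours with part of J33: 1/29 of it earns 2.

1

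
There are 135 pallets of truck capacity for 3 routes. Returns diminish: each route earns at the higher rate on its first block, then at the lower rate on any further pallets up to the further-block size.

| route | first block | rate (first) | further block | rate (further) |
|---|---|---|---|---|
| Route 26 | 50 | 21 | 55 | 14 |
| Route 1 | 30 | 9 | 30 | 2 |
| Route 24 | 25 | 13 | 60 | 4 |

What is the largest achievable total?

Rank every tier by rate: Route 26/T1 21 > Route 26/T2 14 > Route 24/T1 13 > Route 1/T1 9 > Route 24/T2 4 > Route 1/T2 2.
Route 26 T1 at 21: fill all 50 → 85 left.
Route 26 T2 at 14: fill all 55 → 30 left.
Route 24/T1 (13): +25 → 5 left.
Route 1 T1 at 9: only 5 left, fill 5.
Total = 21×50 + 14×55 + 13×25 + 9×5 = 2190.

2190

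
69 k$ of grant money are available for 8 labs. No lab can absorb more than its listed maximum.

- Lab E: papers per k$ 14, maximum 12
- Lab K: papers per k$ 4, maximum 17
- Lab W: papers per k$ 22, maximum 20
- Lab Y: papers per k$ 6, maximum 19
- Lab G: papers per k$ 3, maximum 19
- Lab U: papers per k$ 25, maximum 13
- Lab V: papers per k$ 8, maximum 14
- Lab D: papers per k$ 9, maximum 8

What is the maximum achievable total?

Highest papers per k$ first: Lab U 25 > Lab W 22 > Lab E 14 > Lab D 9 > Lab V 8 > Lab Y 6 > Lab K 4 > Lab G 3.
Give Lab U 13 to hit its cap of 13 ; 56 left.
Lab W takes 20 to reach its cap of 20 ; 36 left.
Lab E takes 12 to reach its cap of 12 ; 24 left.
Lab D: +8 to 8 (cap) ; 16 left.
Lab V: +14 to 14 (cap) ; 2 left.
Only 2 left; Lab Y takes them to reach 2.
Total = 14×12 + 22×20 + 6×2 + 25×13 + 8×14 + 9×8 = 1129.

1129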